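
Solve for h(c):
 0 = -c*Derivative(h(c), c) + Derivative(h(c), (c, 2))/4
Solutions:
 h(c) = C1 + C2*erfi(sqrt(2)*c)


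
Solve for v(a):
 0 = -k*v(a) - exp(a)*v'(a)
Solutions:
 v(a) = C1*exp(k*exp(-a))


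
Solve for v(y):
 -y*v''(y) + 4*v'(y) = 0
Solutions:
 v(y) = C1 + C2*y^5


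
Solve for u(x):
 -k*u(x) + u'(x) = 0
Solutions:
 u(x) = C1*exp(k*x)


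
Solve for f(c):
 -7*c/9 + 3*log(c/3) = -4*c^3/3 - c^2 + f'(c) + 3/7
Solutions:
 f(c) = C1 + c^4/3 + c^3/3 - 7*c^2/18 + 3*c*log(c) - 24*c/7 - 3*c*log(3)


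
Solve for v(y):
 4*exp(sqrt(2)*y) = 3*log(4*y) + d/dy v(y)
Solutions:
 v(y) = C1 - 3*y*log(y) + 3*y*(1 - 2*log(2)) + 2*sqrt(2)*exp(sqrt(2)*y)


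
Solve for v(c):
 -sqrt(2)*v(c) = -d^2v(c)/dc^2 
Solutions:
 v(c) = C1*exp(-2^(1/4)*c) + C2*exp(2^(1/4)*c)


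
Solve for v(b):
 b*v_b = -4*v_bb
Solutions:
 v(b) = C1 + C2*erf(sqrt(2)*b/4)


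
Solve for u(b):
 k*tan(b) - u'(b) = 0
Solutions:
 u(b) = C1 - k*log(cos(b))


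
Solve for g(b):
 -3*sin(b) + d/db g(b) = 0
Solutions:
 g(b) = C1 - 3*cos(b)


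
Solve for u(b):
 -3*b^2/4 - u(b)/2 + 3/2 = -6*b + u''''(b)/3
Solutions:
 u(b) = -3*b^2/2 + 12*b + (C1*sin(6^(1/4)*b/2) + C2*cos(6^(1/4)*b/2))*exp(-6^(1/4)*b/2) + (C3*sin(6^(1/4)*b/2) + C4*cos(6^(1/4)*b/2))*exp(6^(1/4)*b/2) + 3


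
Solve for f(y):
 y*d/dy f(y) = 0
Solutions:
 f(y) = C1


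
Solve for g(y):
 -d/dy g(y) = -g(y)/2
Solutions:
 g(y) = C1*exp(y/2)


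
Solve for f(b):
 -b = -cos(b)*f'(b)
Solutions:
 f(b) = C1 + Integral(b/cos(b), b)


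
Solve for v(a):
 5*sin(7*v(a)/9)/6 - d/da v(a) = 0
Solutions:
 -5*a/6 + 9*log(cos(7*v(a)/9) - 1)/14 - 9*log(cos(7*v(a)/9) + 1)/14 = C1


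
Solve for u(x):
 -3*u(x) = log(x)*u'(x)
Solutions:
 u(x) = C1*exp(-3*li(x))


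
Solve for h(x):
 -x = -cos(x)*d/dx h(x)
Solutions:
 h(x) = C1 + Integral(x/cos(x), x)


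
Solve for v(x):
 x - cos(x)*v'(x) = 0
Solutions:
 v(x) = C1 + Integral(x/cos(x), x)


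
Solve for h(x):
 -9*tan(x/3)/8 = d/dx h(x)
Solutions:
 h(x) = C1 + 27*log(cos(x/3))/8


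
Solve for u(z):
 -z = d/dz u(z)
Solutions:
 u(z) = C1 - z^2/2


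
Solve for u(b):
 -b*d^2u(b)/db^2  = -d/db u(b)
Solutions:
 u(b) = C1 + C2*b^2


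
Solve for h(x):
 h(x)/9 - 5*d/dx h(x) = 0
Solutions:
 h(x) = C1*exp(x/45)


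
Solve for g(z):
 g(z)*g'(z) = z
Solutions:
 g(z) = -sqrt(C1 + z^2)
 g(z) = sqrt(C1 + z^2)


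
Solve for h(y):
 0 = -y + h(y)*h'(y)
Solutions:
 h(y) = -sqrt(C1 + y^2)
 h(y) = sqrt(C1 + y^2)


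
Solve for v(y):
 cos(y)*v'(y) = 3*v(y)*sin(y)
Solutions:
 v(y) = C1/cos(y)^3


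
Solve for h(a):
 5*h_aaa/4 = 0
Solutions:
 h(a) = C1 + C2*a + C3*a^2


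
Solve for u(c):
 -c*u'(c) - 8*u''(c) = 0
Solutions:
 u(c) = C1 + C2*erf(c/4)


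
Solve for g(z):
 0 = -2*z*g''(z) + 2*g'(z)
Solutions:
 g(z) = C1 + C2*z^2


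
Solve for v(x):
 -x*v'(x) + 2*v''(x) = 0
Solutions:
 v(x) = C1 + C2*erfi(x/2)


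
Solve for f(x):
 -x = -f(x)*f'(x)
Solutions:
 f(x) = -sqrt(C1 + x^2)
 f(x) = sqrt(C1 + x^2)


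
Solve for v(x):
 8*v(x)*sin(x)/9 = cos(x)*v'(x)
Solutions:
 v(x) = C1/cos(x)^(8/9)


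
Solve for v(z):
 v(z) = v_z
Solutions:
 v(z) = C1*exp(z)


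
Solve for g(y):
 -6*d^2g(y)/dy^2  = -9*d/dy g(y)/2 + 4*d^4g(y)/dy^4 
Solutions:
 g(y) = C1 + C2*exp(2^(1/3)*y*(-2^(1/3)*(9 + sqrt(113))^(1/3) + 4/(9 + sqrt(113))^(1/3))/8)*sin(2^(1/3)*sqrt(3)*y*(4/(9 + sqrt(113))^(1/3) + 2^(1/3)*(9 + sqrt(113))^(1/3))/8) + C3*exp(2^(1/3)*y*(-2^(1/3)*(9 + sqrt(113))^(1/3) + 4/(9 + sqrt(113))^(1/3))/8)*cos(2^(1/3)*sqrt(3)*y*(4/(9 + sqrt(113))^(1/3) + 2^(1/3)*(9 + sqrt(113))^(1/3))/8) + C4*exp(2^(1/3)*y*(-1/(9 + sqrt(113))^(1/3) + 2^(1/3)*(9 + sqrt(113))^(1/3)/4))


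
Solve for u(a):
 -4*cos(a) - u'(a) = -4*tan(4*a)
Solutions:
 u(a) = C1 - log(cos(4*a)) - 4*sin(a)


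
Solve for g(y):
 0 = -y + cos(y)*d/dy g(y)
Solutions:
 g(y) = C1 + Integral(y/cos(y), y)


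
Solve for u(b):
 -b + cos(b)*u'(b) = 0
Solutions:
 u(b) = C1 + Integral(b/cos(b), b)


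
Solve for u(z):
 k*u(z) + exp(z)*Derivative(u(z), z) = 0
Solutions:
 u(z) = C1*exp(k*exp(-z))


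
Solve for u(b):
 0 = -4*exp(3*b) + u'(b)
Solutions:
 u(b) = C1 + 4*exp(3*b)/3


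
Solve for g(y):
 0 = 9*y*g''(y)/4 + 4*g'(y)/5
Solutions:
 g(y) = C1 + C2*y^(29/45)


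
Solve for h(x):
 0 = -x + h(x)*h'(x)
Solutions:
 h(x) = -sqrt(C1 + x^2)
 h(x) = sqrt(C1 + x^2)


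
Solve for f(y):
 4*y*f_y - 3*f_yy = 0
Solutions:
 f(y) = C1 + C2*erfi(sqrt(6)*y/3)


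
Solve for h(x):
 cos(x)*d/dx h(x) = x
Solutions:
 h(x) = C1 + Integral(x/cos(x), x)


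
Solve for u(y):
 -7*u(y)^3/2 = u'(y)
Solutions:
 u(y) = -sqrt(-1/(C1 - 7*y))
 u(y) = sqrt(-1/(C1 - 7*y))


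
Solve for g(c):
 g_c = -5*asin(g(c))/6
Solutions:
 Integral(1/asin(_y), (_y, g(c))) = C1 - 5*c/6


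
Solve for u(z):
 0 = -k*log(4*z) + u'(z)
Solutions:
 u(z) = C1 + k*z*log(z) - k*z + k*z*log(4)


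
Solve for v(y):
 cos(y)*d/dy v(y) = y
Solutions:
 v(y) = C1 + Integral(y/cos(y), y)


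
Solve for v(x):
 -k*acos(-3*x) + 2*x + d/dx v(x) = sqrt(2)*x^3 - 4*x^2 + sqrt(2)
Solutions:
 v(x) = C1 + k*(x*acos(-3*x) + sqrt(1 - 9*x^2)/3) + sqrt(2)*x^4/4 - 4*x^3/3 - x^2 + sqrt(2)*x


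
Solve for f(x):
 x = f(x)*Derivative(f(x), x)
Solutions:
 f(x) = -sqrt(C1 + x^2)
 f(x) = sqrt(C1 + x^2)


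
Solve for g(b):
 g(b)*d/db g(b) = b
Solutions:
 g(b) = -sqrt(C1 + b^2)
 g(b) = sqrt(C1 + b^2)


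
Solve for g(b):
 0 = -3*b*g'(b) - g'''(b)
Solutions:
 g(b) = C1 + Integral(C2*airyai(-3^(1/3)*b) + C3*airybi(-3^(1/3)*b), b)


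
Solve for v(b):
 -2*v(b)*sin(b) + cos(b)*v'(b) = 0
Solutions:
 v(b) = C1/cos(b)^2


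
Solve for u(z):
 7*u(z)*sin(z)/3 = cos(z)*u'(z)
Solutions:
 u(z) = C1/cos(z)^(7/3)


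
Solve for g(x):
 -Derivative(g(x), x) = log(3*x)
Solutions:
 g(x) = C1 - x*log(x) - x*log(3) + x


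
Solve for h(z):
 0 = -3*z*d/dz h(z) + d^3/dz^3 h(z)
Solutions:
 h(z) = C1 + Integral(C2*airyai(3^(1/3)*z) + C3*airybi(3^(1/3)*z), z)


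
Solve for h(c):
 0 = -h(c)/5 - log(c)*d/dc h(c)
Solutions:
 h(c) = C1*exp(-li(c)/5)


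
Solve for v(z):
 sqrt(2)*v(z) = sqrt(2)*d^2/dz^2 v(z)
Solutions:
 v(z) = C1*exp(-z) + C2*exp(z)


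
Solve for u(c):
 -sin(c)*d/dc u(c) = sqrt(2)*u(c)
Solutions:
 u(c) = C1*(cos(c) + 1)^(sqrt(2)/2)/(cos(c) - 1)^(sqrt(2)/2)


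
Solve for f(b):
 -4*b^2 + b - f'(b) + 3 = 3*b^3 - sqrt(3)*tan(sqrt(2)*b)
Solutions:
 f(b) = C1 - 3*b^4/4 - 4*b^3/3 + b^2/2 + 3*b - sqrt(6)*log(cos(sqrt(2)*b))/2


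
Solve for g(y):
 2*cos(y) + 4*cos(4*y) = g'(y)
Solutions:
 g(y) = C1 + 2*sin(y) + sin(4*y)


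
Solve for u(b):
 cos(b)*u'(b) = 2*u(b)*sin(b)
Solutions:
 u(b) = C1/cos(b)^2


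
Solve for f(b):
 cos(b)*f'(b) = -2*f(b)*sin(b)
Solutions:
 f(b) = C1*cos(b)^2


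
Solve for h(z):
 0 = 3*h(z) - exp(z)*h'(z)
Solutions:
 h(z) = C1*exp(-3*exp(-z))


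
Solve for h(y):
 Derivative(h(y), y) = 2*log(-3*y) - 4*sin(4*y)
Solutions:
 h(y) = C1 + 2*y*log(-y) - 2*y + 2*y*log(3) + cos(4*y)


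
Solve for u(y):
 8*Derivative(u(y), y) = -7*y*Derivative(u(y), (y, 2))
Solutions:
 u(y) = C1 + C2/y^(1/7)


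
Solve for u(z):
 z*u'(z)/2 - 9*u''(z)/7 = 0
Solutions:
 u(z) = C1 + C2*erfi(sqrt(7)*z/6)


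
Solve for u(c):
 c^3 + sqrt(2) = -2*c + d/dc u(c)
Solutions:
 u(c) = C1 + c^4/4 + c^2 + sqrt(2)*c


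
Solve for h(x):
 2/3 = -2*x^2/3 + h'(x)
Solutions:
 h(x) = C1 + 2*x^3/9 + 2*x/3


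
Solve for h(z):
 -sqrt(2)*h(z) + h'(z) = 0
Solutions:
 h(z) = C1*exp(sqrt(2)*z)


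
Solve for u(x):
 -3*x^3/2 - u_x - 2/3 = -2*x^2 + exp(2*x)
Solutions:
 u(x) = C1 - 3*x^4/8 + 2*x^3/3 - 2*x/3 - exp(2*x)/2


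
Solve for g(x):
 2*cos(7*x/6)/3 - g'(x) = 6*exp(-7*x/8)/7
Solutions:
 g(x) = C1 + 4*sin(7*x/6)/7 + 48*exp(-7*x/8)/49


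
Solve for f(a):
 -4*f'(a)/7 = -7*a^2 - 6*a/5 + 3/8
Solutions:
 f(a) = C1 + 49*a^3/12 + 21*a^2/20 - 21*a/32


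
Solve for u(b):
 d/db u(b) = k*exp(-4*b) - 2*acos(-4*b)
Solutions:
 u(b) = C1 - 2*b*acos(-4*b) - k*exp(-4*b)/4 - sqrt(1 - 16*b^2)/2


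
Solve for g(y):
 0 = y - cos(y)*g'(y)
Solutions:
 g(y) = C1 + Integral(y/cos(y), y)


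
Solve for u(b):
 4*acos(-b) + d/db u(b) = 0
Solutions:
 u(b) = C1 - 4*b*acos(-b) - 4*sqrt(1 - b^2)


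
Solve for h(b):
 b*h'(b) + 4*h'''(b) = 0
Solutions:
 h(b) = C1 + Integral(C2*airyai(-2^(1/3)*b/2) + C3*airybi(-2^(1/3)*b/2), b)


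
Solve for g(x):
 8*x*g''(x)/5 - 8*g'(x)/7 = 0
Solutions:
 g(x) = C1 + C2*x^(12/7)


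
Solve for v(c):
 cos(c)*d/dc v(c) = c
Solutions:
 v(c) = C1 + Integral(c/cos(c), c)


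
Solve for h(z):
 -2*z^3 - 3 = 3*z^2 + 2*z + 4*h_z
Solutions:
 h(z) = C1 - z^4/8 - z^3/4 - z^2/4 - 3*z/4


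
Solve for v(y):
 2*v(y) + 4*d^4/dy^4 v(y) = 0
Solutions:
 v(y) = (C1*sin(2^(1/4)*y/2) + C2*cos(2^(1/4)*y/2))*exp(-2^(1/4)*y/2) + (C3*sin(2^(1/4)*y/2) + C4*cos(2^(1/4)*y/2))*exp(2^(1/4)*y/2)


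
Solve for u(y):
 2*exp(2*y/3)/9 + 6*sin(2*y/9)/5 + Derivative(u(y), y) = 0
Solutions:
 u(y) = C1 - exp(2*y/3)/3 + 27*cos(2*y/9)/5


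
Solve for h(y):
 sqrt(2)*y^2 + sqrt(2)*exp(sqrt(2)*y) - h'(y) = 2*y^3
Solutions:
 h(y) = C1 - y^4/2 + sqrt(2)*y^3/3 + exp(sqrt(2)*y)


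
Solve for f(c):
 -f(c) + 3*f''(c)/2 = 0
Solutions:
 f(c) = C1*exp(-sqrt(6)*c/3) + C2*exp(sqrt(6)*c/3)


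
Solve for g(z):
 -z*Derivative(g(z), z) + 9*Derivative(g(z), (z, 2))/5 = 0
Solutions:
 g(z) = C1 + C2*erfi(sqrt(10)*z/6)


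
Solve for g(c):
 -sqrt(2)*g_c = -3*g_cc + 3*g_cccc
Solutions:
 g(c) = C1 + C2*exp(2^(1/6)*3^(1/3)*c*(2*3^(1/3)/(sqrt(3) + 3)^(1/3) + 2^(2/3)*(sqrt(3) + 3)^(1/3))/12)*sin(6^(1/6)*c*(-6^(2/3)*(sqrt(3) + 3)^(1/3) + 6/(sqrt(3) + 3)^(1/3))/12) + C3*exp(2^(1/6)*3^(1/3)*c*(2*3^(1/3)/(sqrt(3) + 3)^(1/3) + 2^(2/3)*(sqrt(3) + 3)^(1/3))/12)*cos(6^(1/6)*c*(-6^(2/3)*(sqrt(3) + 3)^(1/3) + 6/(sqrt(3) + 3)^(1/3))/12) + C4*exp(-2^(1/6)*3^(1/3)*c*(2*3^(1/3)/(sqrt(3) + 3)^(1/3) + 2^(2/3)*(sqrt(3) + 3)^(1/3))/6)


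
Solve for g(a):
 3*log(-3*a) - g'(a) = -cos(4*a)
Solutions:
 g(a) = C1 + 3*a*log(-a) - 3*a + 3*a*log(3) + sin(4*a)/4


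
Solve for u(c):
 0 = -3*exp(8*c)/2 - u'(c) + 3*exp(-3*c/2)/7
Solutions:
 u(c) = C1 - 3*exp(8*c)/16 - 2*exp(-3*c/2)/7


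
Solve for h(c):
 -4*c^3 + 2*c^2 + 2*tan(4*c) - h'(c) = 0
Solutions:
 h(c) = C1 - c^4 + 2*c^3/3 - log(cos(4*c))/2


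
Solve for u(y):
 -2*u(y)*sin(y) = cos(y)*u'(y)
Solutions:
 u(y) = C1*cos(y)^2


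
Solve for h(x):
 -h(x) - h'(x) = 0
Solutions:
 h(x) = C1*exp(-x)


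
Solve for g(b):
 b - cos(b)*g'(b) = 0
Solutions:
 g(b) = C1 + Integral(b/cos(b), b)


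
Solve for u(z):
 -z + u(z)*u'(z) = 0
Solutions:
 u(z) = -sqrt(C1 + z^2)
 u(z) = sqrt(C1 + z^2)


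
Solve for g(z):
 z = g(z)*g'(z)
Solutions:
 g(z) = -sqrt(C1 + z^2)
 g(z) = sqrt(C1 + z^2)


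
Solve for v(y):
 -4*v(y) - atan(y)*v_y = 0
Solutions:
 v(y) = C1*exp(-4*Integral(1/atan(y), y))


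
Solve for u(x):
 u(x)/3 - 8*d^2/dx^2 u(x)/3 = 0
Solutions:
 u(x) = C1*exp(-sqrt(2)*x/4) + C2*exp(sqrt(2)*x/4)


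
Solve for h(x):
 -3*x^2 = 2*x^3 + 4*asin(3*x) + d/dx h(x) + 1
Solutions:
 h(x) = C1 - x^4/2 - x^3 - 4*x*asin(3*x) - x - 4*sqrt(1 - 9*x^2)/3


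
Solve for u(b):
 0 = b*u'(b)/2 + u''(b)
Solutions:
 u(b) = C1 + C2*erf(b/2)


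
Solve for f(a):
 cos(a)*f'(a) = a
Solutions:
 f(a) = C1 + Integral(a/cos(a), a)


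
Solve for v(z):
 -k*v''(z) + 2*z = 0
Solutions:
 v(z) = C1 + C2*z + z^3/(3*k)


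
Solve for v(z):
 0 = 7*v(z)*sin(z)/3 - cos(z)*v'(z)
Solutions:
 v(z) = C1/cos(z)^(7/3)


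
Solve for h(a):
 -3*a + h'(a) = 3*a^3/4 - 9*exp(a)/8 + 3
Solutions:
 h(a) = C1 + 3*a^4/16 + 3*a^2/2 + 3*a - 9*exp(a)/8


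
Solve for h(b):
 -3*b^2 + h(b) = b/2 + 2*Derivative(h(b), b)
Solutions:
 h(b) = C1*exp(b/2) + 3*b^2 + 25*b/2 + 25


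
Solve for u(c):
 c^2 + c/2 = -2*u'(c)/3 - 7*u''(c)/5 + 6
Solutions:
 u(c) = C1 + C2*exp(-10*c/21) - c^3/2 + 111*c^2/40 - 531*c/200


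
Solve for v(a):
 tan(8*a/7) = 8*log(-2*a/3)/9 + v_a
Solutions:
 v(a) = C1 - 8*a*log(-a)/9 - 8*a*log(2)/9 + 8*a/9 + 8*a*log(3)/9 - 7*log(cos(8*a/7))/8


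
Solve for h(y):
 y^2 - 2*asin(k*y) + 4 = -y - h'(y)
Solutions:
 h(y) = C1 - y^3/3 - y^2/2 - 4*y + 2*Piecewise((y*asin(k*y) + sqrt(-k^2*y^2 + 1)/k, Ne(k, 0)), (0, True))


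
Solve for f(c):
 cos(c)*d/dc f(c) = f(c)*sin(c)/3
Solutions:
 f(c) = C1/cos(c)^(1/3)


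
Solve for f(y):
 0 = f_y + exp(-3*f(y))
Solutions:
 f(y) = log(C1 - 3*y)/3
 f(y) = log((-3^(1/3) - 3^(5/6)*I)*(C1 - y)^(1/3)/2)
 f(y) = log((-3^(1/3) + 3^(5/6)*I)*(C1 - y)^(1/3)/2)


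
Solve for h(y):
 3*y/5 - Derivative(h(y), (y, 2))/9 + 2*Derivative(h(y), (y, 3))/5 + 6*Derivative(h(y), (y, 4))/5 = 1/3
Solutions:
 h(y) = C1 + C2*y + C3*exp(y*(-3 + sqrt(39))/18) + C4*exp(-y*(3 + sqrt(39))/18) + 9*y^3/10 + 411*y^2/50


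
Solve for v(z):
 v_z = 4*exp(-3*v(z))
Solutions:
 v(z) = log(C1 + 12*z)/3
 v(z) = log((-3^(1/3) - 3^(5/6)*I)*(C1 + 4*z)^(1/3)/2)
 v(z) = log((-3^(1/3) + 3^(5/6)*I)*(C1 + 4*z)^(1/3)/2)


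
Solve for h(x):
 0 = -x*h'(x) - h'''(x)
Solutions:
 h(x) = C1 + Integral(C2*airyai(-x) + C3*airybi(-x), x)


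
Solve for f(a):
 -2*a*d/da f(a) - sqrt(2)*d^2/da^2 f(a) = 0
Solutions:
 f(a) = C1 + C2*erf(2^(3/4)*a/2)


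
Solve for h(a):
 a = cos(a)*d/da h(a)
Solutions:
 h(a) = C1 + Integral(a/cos(a), a)


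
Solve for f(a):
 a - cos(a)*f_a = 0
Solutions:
 f(a) = C1 + Integral(a/cos(a), a)


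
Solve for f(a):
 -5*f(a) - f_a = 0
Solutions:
 f(a) = C1*exp(-5*a)


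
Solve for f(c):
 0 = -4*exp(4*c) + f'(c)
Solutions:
 f(c) = C1 + exp(4*c)


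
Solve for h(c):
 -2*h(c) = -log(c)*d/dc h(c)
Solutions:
 h(c) = C1*exp(2*li(c))


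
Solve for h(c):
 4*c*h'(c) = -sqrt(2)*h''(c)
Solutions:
 h(c) = C1 + C2*erf(2^(1/4)*c)


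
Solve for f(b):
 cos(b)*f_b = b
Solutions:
 f(b) = C1 + Integral(b/cos(b), b)


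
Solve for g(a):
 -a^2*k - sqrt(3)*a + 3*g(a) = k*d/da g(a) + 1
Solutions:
 g(a) = C1*exp(3*a/k) + a^2*k/3 + 2*a*k^2/9 + sqrt(3)*a/3 + 2*k^3/27 + sqrt(3)*k/9 + 1/3


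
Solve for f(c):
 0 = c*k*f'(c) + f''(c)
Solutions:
 f(c) = Piecewise((-sqrt(2)*sqrt(pi)*C1*erf(sqrt(2)*c*sqrt(k)/2)/(2*sqrt(k)) - C2, (k > 0) | (k < 0)), (-C1*c - C2, True))


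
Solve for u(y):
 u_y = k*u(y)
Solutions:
 u(y) = C1*exp(k*y)


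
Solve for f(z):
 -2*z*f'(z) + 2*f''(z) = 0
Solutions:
 f(z) = C1 + C2*erfi(sqrt(2)*z/2)


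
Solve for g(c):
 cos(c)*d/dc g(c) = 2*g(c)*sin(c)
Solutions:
 g(c) = C1/cos(c)^2


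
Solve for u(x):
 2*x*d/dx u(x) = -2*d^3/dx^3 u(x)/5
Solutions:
 u(x) = C1 + Integral(C2*airyai(-5^(1/3)*x) + C3*airybi(-5^(1/3)*x), x)


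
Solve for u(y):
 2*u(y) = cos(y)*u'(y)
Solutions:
 u(y) = C1*(sin(y) + 1)/(sin(y) - 1)


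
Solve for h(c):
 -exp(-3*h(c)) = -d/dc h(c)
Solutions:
 h(c) = log(C1 + 3*c)/3
 h(c) = log((-3^(1/3) - 3^(5/6)*I)*(C1 + c)^(1/3)/2)
 h(c) = log((-3^(1/3) + 3^(5/6)*I)*(C1 + c)^(1/3)/2)


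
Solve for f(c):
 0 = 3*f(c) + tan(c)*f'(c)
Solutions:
 f(c) = C1/sin(c)^3


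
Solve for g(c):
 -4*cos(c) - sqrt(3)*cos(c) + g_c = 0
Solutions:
 g(c) = C1 + sqrt(3)*sin(c) + 4*sin(c)


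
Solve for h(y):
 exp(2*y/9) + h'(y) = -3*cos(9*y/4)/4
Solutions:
 h(y) = C1 - 9*exp(2*y/9)/2 - sin(9*y/4)/3


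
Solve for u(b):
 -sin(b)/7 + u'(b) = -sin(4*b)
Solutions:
 u(b) = C1 - cos(b)/7 + cos(4*b)/4


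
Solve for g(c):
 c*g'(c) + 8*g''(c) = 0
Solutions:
 g(c) = C1 + C2*erf(c/4)


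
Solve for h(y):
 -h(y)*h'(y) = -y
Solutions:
 h(y) = -sqrt(C1 + y^2)
 h(y) = sqrt(C1 + y^2)


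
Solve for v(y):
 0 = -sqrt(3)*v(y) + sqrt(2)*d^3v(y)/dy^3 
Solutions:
 v(y) = C3*exp(2^(5/6)*3^(1/6)*y/2) + (C1*sin(2^(5/6)*3^(2/3)*y/4) + C2*cos(2^(5/6)*3^(2/3)*y/4))*exp(-2^(5/6)*3^(1/6)*y/4)


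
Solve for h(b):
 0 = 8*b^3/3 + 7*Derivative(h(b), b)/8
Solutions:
 h(b) = C1 - 16*b^4/21


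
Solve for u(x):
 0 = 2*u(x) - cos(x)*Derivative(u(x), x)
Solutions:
 u(x) = C1*(sin(x) + 1)/(sin(x) - 1)


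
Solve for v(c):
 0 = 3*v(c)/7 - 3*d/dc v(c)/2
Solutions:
 v(c) = C1*exp(2*c/7)


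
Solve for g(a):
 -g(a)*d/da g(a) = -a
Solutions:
 g(a) = -sqrt(C1 + a^2)
 g(a) = sqrt(C1 + a^2)


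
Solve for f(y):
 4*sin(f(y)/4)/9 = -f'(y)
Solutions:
 4*y/9 + 2*log(cos(f(y)/4) - 1) - 2*log(cos(f(y)/4) + 1) = C1


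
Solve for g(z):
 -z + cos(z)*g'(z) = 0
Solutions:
 g(z) = C1 + Integral(z/cos(z), z)


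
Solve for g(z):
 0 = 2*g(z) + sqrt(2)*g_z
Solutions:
 g(z) = C1*exp(-sqrt(2)*z)


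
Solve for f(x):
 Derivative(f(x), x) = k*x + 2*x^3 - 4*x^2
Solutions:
 f(x) = C1 + k*x^2/2 + x^4/2 - 4*x^3/3


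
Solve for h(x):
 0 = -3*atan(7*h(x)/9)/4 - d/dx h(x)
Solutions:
 Integral(1/atan(7*_y/9), (_y, h(x))) = C1 - 3*x/4


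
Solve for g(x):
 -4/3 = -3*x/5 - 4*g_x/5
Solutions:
 g(x) = C1 - 3*x^2/8 + 5*x/3


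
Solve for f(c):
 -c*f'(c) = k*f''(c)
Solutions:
 f(c) = C1 + C2*sqrt(k)*erf(sqrt(2)*c*sqrt(1/k)/2)


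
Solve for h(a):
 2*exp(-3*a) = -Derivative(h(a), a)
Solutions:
 h(a) = C1 + 2*exp(-3*a)/3


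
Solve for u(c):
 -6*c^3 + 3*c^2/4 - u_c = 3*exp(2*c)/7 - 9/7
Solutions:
 u(c) = C1 - 3*c^4/2 + c^3/4 + 9*c/7 - 3*exp(2*c)/14


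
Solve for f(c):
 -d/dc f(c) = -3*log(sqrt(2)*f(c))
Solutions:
 -2*Integral(1/(2*log(_y) + log(2)), (_y, f(c)))/3 = C1 - c


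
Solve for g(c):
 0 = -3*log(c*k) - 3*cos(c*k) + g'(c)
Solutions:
 g(c) = C1 + 3*c*log(c*k) - 3*c + 3*Piecewise((sin(c*k)/k, Ne(k, 0)), (c, True))


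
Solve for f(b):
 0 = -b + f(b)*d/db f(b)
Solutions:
 f(b) = -sqrt(C1 + b^2)
 f(b) = sqrt(C1 + b^2)


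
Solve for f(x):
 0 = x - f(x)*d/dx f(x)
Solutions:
 f(x) = -sqrt(C1 + x^2)
 f(x) = sqrt(C1 + x^2)


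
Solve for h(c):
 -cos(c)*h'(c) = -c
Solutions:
 h(c) = C1 + Integral(c/cos(c), c)


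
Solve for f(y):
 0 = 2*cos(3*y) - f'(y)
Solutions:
 f(y) = C1 + 2*sin(3*y)/3


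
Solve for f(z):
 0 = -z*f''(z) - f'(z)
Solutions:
 f(z) = C1 + C2*log(z)


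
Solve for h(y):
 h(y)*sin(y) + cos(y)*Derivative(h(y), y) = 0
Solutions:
 h(y) = C1*cos(y)


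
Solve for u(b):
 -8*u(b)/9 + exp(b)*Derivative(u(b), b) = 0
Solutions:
 u(b) = C1*exp(-8*exp(-b)/9)


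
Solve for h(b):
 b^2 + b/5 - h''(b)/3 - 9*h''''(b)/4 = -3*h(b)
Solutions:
 h(b) = C1*exp(-sqrt(6)*b*sqrt(-1 + 2*sqrt(61))/9) + C2*exp(sqrt(6)*b*sqrt(-1 + 2*sqrt(61))/9) + C3*sin(sqrt(6)*b*sqrt(1 + 2*sqrt(61))/9) + C4*cos(sqrt(6)*b*sqrt(1 + 2*sqrt(61))/9) - b^2/3 - b/15 - 2/27


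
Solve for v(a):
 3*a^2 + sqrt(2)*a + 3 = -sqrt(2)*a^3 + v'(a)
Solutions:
 v(a) = C1 + sqrt(2)*a^4/4 + a^3 + sqrt(2)*a^2/2 + 3*a


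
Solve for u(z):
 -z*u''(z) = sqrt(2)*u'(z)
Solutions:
 u(z) = C1 + C2*z^(1 - sqrt(2))


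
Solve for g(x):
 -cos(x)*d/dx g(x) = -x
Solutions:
 g(x) = C1 + Integral(x/cos(x), x)


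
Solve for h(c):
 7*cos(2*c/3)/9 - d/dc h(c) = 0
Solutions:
 h(c) = C1 + 7*sin(2*c/3)/6


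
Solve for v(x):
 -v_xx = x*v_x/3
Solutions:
 v(x) = C1 + C2*erf(sqrt(6)*x/6)


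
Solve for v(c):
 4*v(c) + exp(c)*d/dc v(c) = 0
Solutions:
 v(c) = C1*exp(4*exp(-c))


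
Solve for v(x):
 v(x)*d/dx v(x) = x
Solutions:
 v(x) = -sqrt(C1 + x^2)
 v(x) = sqrt(C1 + x^2)


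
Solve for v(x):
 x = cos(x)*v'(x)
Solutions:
 v(x) = C1 + Integral(x/cos(x), x)


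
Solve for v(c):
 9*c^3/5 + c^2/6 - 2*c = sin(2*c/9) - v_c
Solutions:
 v(c) = C1 - 9*c^4/20 - c^3/18 + c^2 - 9*cos(2*c/9)/2


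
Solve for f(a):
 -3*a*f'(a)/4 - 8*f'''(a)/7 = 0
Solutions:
 f(a) = C1 + Integral(C2*airyai(-42^(1/3)*a/4) + C3*airybi(-42^(1/3)*a/4), a)


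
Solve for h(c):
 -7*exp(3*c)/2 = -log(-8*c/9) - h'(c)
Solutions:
 h(c) = C1 - c*log(-c) + c*(-3*log(2) + 1 + 2*log(3)) + 7*exp(3*c)/6


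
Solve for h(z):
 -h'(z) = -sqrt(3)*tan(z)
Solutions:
 h(z) = C1 - sqrt(3)*log(cos(z))


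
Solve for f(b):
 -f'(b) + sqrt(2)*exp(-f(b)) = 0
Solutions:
 f(b) = log(C1 + sqrt(2)*b)


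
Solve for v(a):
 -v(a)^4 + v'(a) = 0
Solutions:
 v(a) = (-1/(C1 + 3*a))^(1/3)
 v(a) = (-1/(C1 + a))^(1/3)*(-3^(2/3) - 3*3^(1/6)*I)/6
 v(a) = (-1/(C1 + a))^(1/3)*(-3^(2/3) + 3*3^(1/6)*I)/6


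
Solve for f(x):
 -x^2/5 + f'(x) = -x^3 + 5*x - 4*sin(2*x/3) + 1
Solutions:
 f(x) = C1 - x^4/4 + x^3/15 + 5*x^2/2 + x + 6*cos(2*x/3)


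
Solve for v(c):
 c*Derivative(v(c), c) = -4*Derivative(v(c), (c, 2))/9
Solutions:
 v(c) = C1 + C2*erf(3*sqrt(2)*c/4)


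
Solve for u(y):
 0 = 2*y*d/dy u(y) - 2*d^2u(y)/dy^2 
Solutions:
 u(y) = C1 + C2*erfi(sqrt(2)*y/2)


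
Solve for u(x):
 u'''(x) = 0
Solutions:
 u(x) = C1 + C2*x + C3*x^2


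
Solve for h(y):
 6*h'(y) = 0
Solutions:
 h(y) = C1


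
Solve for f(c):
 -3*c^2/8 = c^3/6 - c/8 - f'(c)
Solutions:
 f(c) = C1 + c^4/24 + c^3/8 - c^2/16


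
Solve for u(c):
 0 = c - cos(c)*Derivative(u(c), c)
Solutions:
 u(c) = C1 + Integral(c/cos(c), c)


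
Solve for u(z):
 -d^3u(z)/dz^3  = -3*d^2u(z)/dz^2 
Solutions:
 u(z) = C1 + C2*z + C3*exp(3*z)


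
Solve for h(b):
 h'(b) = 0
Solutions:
 h(b) = C1


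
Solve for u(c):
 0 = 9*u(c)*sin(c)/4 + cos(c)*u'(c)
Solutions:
 u(c) = C1*cos(c)^(9/4)


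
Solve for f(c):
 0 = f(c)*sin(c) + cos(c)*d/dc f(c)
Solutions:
 f(c) = C1*cos(c)


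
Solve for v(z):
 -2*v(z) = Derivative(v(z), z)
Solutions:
 v(z) = C1*exp(-2*z)


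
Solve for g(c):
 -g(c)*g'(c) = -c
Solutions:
 g(c) = -sqrt(C1 + c^2)
 g(c) = sqrt(C1 + c^2)


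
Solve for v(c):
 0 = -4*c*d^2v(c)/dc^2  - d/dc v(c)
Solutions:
 v(c) = C1 + C2*c^(3/4)


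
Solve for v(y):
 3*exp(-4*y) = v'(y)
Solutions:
 v(y) = C1 - 3*exp(-4*y)/4


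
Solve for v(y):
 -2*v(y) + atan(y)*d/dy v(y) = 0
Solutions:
 v(y) = C1*exp(2*Integral(1/atan(y), y))


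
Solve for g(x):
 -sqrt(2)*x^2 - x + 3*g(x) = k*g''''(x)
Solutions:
 g(x) = C1*exp(-3^(1/4)*x*(1/k)^(1/4)) + C2*exp(3^(1/4)*x*(1/k)^(1/4)) + C3*exp(-3^(1/4)*I*x*(1/k)^(1/4)) + C4*exp(3^(1/4)*I*x*(1/k)^(1/4)) + sqrt(2)*x^2/3 + x/3


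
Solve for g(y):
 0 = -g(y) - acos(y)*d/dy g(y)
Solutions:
 g(y) = C1*exp(-Integral(1/acos(y), y))


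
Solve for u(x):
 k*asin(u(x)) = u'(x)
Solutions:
 Integral(1/asin(_y), (_y, u(x))) = C1 + k*x


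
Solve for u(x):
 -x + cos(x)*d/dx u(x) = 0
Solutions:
 u(x) = C1 + Integral(x/cos(x), x)


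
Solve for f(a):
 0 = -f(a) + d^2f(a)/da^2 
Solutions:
 f(a) = C1*exp(-a) + C2*exp(a)


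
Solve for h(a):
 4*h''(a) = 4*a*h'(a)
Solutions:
 h(a) = C1 + C2*erfi(sqrt(2)*a/2)


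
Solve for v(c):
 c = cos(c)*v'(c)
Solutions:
 v(c) = C1 + Integral(c/cos(c), c)


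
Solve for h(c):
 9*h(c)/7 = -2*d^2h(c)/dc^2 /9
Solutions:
 h(c) = C1*sin(9*sqrt(14)*c/14) + C2*cos(9*sqrt(14)*c/14)


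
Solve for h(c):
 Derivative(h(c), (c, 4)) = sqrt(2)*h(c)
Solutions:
 h(c) = C1*exp(-2^(1/8)*c) + C2*exp(2^(1/8)*c) + C3*sin(2^(1/8)*c) + C4*cos(2^(1/8)*c)


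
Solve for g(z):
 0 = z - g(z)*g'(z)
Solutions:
 g(z) = -sqrt(C1 + z^2)
 g(z) = sqrt(C1 + z^2)


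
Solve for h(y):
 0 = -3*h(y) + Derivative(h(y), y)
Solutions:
 h(y) = C1*exp(3*y)


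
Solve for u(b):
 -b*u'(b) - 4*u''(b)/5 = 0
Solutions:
 u(b) = C1 + C2*erf(sqrt(10)*b/4)


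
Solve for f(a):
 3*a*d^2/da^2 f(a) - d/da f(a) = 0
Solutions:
 f(a) = C1 + C2*a^(4/3)


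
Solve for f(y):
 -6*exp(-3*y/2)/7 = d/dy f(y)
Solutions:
 f(y) = C1 + 4*exp(-3*y/2)/7


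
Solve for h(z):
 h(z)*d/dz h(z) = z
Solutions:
 h(z) = -sqrt(C1 + z^2)
 h(z) = sqrt(C1 + z^2)


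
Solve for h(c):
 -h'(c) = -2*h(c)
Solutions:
 h(c) = C1*exp(2*c)


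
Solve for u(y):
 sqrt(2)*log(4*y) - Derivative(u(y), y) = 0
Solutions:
 u(y) = C1 + sqrt(2)*y*log(y) - sqrt(2)*y + 2*sqrt(2)*y*log(2)


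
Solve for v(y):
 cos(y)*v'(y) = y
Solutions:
 v(y) = C1 + Integral(y/cos(y), y)


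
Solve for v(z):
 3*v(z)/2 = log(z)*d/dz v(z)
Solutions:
 v(z) = C1*exp(3*li(z)/2)


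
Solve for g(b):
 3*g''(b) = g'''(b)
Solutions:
 g(b) = C1 + C2*b + C3*exp(3*b)


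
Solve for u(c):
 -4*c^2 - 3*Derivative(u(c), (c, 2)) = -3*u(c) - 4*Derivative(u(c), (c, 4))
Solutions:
 u(c) = 4*c^2/3 + (C1*sin(sqrt(2)*3^(1/4)*c*sin(atan(sqrt(39)/3)/2)/2) + C2*cos(sqrt(2)*3^(1/4)*c*sin(atan(sqrt(39)/3)/2)/2))*exp(-sqrt(2)*3^(1/4)*c*cos(atan(sqrt(39)/3)/2)/2) + (C3*sin(sqrt(2)*3^(1/4)*c*sin(atan(sqrt(39)/3)/2)/2) + C4*cos(sqrt(2)*3^(1/4)*c*sin(atan(sqrt(39)/3)/2)/2))*exp(sqrt(2)*3^(1/4)*c*cos(atan(sqrt(39)/3)/2)/2) + 8/3


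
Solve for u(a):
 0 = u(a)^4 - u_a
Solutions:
 u(a) = (-1/(C1 + 3*a))^(1/3)
 u(a) = (-1/(C1 + a))^(1/3)*(-3^(2/3) - 3*3^(1/6)*I)/6
 u(a) = (-1/(C1 + a))^(1/3)*(-3^(2/3) + 3*3^(1/6)*I)/6


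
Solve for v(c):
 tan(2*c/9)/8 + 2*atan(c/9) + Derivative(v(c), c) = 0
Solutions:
 v(c) = C1 - 2*c*atan(c/9) + 9*log(c^2 + 81) + 9*log(cos(2*c/9))/16


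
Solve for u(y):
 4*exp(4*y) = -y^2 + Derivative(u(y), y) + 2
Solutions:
 u(y) = C1 + y^3/3 - 2*y + exp(4*y)


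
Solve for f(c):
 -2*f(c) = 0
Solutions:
 f(c) = 0


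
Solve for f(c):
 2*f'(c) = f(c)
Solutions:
 f(c) = C1*exp(c/2)


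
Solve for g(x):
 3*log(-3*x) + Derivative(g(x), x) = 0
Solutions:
 g(x) = C1 - 3*x*log(-x) + 3*x*(1 - log(3))


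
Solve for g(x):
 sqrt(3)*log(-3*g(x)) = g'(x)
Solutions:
 -sqrt(3)*Integral(1/(log(-_y) + log(3)), (_y, g(x)))/3 = C1 - x


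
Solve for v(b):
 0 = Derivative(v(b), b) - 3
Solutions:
 v(b) = C1 + 3*b


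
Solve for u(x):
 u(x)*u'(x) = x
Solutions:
 u(x) = -sqrt(C1 + x^2)
 u(x) = sqrt(C1 + x^2)


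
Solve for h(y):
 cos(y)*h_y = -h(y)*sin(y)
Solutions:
 h(y) = C1*cos(y)


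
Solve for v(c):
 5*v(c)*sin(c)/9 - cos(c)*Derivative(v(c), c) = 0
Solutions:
 v(c) = C1/cos(c)^(5/9)


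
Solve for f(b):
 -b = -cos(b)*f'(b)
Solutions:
 f(b) = C1 + Integral(b/cos(b), b)


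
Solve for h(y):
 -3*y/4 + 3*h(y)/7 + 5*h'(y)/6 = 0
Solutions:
 h(y) = C1*exp(-18*y/35) + 7*y/4 - 245/72


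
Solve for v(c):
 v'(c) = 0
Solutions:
 v(c) = C1


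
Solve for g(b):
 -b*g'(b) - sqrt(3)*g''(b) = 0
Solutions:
 g(b) = C1 + C2*erf(sqrt(2)*3^(3/4)*b/6)


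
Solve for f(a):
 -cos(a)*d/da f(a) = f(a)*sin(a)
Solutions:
 f(a) = C1*cos(a)


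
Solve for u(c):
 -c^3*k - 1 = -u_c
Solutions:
 u(c) = C1 + c^4*k/4 + c


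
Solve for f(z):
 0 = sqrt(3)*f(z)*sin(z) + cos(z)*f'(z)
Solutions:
 f(z) = C1*cos(z)^(sqrt(3))


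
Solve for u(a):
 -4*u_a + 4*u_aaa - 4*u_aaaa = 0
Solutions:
 u(a) = C1 + C2*exp(a*(2*2^(1/3)/(3*sqrt(69) + 25)^(1/3) + 4 + 2^(2/3)*(3*sqrt(69) + 25)^(1/3))/12)*sin(2^(1/3)*sqrt(3)*a*(-2^(1/3)*(3*sqrt(69) + 25)^(1/3) + 2/(3*sqrt(69) + 25)^(1/3))/12) + C3*exp(a*(2*2^(1/3)/(3*sqrt(69) + 25)^(1/3) + 4 + 2^(2/3)*(3*sqrt(69) + 25)^(1/3))/12)*cos(2^(1/3)*sqrt(3)*a*(-2^(1/3)*(3*sqrt(69) + 25)^(1/3) + 2/(3*sqrt(69) + 25)^(1/3))/12) + C4*exp(a*(-2^(2/3)*(3*sqrt(69) + 25)^(1/3) - 2*2^(1/3)/(3*sqrt(69) + 25)^(1/3) + 2)/6)


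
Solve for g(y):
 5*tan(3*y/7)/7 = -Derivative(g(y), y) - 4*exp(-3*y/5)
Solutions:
 g(y) = C1 - 5*log(tan(3*y/7)^2 + 1)/6 + 20*exp(-3*y/5)/3


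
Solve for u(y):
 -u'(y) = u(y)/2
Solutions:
 u(y) = C1*exp(-y/2)


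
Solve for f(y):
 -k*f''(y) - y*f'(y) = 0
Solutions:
 f(y) = C1 + C2*sqrt(k)*erf(sqrt(2)*y*sqrt(1/k)/2)


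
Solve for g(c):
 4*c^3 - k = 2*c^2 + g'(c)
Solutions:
 g(c) = C1 + c^4 - 2*c^3/3 - c*k


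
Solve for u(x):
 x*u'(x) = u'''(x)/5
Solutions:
 u(x) = C1 + Integral(C2*airyai(5^(1/3)*x) + C3*airybi(5^(1/3)*x), x)


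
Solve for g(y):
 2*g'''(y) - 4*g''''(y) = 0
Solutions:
 g(y) = C1 + C2*y + C3*y^2 + C4*exp(y/2)


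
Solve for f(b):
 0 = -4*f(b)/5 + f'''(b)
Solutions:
 f(b) = C3*exp(10^(2/3)*b/5) + (C1*sin(10^(2/3)*sqrt(3)*b/10) + C2*cos(10^(2/3)*sqrt(3)*b/10))*exp(-10^(2/3)*b/10)


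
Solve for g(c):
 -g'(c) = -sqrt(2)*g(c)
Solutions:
 g(c) = C1*exp(sqrt(2)*c)


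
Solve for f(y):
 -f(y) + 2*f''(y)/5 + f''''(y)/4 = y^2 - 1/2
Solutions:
 f(y) = C1*exp(-sqrt(10)*y*sqrt(-2 + sqrt(29))/5) + C2*exp(sqrt(10)*y*sqrt(-2 + sqrt(29))/5) + C3*sin(sqrt(10)*y*sqrt(2 + sqrt(29))/5) + C4*cos(sqrt(10)*y*sqrt(2 + sqrt(29))/5) - y^2 - 3/10


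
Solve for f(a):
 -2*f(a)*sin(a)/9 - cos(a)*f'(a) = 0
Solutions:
 f(a) = C1*cos(a)^(2/9)


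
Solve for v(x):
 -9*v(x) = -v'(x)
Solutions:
 v(x) = C1*exp(9*x)


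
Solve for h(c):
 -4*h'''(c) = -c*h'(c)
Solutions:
 h(c) = C1 + Integral(C2*airyai(2^(1/3)*c/2) + C3*airybi(2^(1/3)*c/2), c)


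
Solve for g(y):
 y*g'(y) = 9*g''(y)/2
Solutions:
 g(y) = C1 + C2*erfi(y/3)


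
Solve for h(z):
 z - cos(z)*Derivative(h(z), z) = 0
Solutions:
 h(z) = C1 + Integral(z/cos(z), z)


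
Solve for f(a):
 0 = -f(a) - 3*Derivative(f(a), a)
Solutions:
 f(a) = C1*exp(-a/3)


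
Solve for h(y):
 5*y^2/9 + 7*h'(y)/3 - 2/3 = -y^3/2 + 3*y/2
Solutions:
 h(y) = C1 - 3*y^4/56 - 5*y^3/63 + 9*y^2/28 + 2*y/7


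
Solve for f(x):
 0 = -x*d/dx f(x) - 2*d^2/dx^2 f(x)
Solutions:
 f(x) = C1 + C2*erf(x/2)


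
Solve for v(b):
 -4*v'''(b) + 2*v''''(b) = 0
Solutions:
 v(b) = C1 + C2*b + C3*b^2 + C4*exp(2*b)


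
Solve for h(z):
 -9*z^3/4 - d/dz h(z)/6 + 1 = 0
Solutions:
 h(z) = C1 - 27*z^4/8 + 6*z


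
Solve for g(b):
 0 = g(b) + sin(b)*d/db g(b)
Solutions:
 g(b) = C1*sqrt(cos(b) + 1)/sqrt(cos(b) - 1)


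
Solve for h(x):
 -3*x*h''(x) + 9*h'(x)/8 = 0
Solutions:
 h(x) = C1 + C2*x^(11/8)


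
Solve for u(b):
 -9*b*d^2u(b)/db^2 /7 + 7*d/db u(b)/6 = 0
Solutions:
 u(b) = C1 + C2*b^(103/54)


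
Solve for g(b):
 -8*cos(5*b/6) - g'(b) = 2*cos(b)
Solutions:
 g(b) = C1 - 48*sin(5*b/6)/5 - 2*sin(b)


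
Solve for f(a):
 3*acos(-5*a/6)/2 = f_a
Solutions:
 f(a) = C1 + 3*a*acos(-5*a/6)/2 + 3*sqrt(36 - 25*a^2)/10


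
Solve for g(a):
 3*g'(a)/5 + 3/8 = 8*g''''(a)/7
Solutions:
 g(a) = C1 + C4*exp(21^(1/3)*5^(2/3)*a/10) - 5*a/8 + (C2*sin(3^(5/6)*5^(2/3)*7^(1/3)*a/20) + C3*cos(3^(5/6)*5^(2/3)*7^(1/3)*a/20))*exp(-21^(1/3)*5^(2/3)*a/20)


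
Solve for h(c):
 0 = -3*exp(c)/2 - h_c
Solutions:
 h(c) = C1 - 3*exp(c)/2


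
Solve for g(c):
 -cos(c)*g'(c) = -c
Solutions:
 g(c) = C1 + Integral(c/cos(c), c)


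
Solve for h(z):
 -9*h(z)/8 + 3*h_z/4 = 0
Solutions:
 h(z) = C1*exp(3*z/2)


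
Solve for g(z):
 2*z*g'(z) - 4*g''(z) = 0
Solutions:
 g(z) = C1 + C2*erfi(z/2)


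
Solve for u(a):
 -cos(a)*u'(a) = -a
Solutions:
 u(a) = C1 + Integral(a/cos(a), a)


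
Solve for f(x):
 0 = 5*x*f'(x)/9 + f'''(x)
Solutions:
 f(x) = C1 + Integral(C2*airyai(-15^(1/3)*x/3) + C3*airybi(-15^(1/3)*x/3), x)


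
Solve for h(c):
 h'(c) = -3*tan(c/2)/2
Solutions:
 h(c) = C1 + 3*log(cos(c/2))


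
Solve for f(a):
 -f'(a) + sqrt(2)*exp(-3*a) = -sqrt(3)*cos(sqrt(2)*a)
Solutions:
 f(a) = C1 + sqrt(6)*sin(sqrt(2)*a)/2 - sqrt(2)*exp(-3*a)/3


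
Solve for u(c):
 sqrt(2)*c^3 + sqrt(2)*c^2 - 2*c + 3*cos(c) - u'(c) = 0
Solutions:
 u(c) = C1 + sqrt(2)*c^4/4 + sqrt(2)*c^3/3 - c^2 + 3*sin(c)


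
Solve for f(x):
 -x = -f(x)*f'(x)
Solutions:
 f(x) = -sqrt(C1 + x^2)
 f(x) = sqrt(C1 + x^2)


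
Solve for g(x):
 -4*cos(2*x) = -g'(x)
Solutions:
 g(x) = C1 + 2*sin(2*x)


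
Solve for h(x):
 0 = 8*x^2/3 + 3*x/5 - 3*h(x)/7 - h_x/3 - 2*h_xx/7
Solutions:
 h(x) = 56*x^2/9 - 3353*x/405 + (C1*sin(sqrt(167)*x/12) + C2*cos(sqrt(167)*x/12))*exp(-7*x/12) - 6769/3645


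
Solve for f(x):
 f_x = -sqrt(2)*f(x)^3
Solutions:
 f(x) = -sqrt(2)*sqrt(-1/(C1 - sqrt(2)*x))/2
 f(x) = sqrt(2)*sqrt(-1/(C1 - sqrt(2)*x))/2


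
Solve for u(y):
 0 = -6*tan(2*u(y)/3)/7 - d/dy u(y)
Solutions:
 u(y) = -3*asin(C1*exp(-4*y/7))/2 + 3*pi/2
 u(y) = 3*asin(C1*exp(-4*y/7))/2


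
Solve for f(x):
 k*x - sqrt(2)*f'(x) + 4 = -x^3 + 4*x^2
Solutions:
 f(x) = C1 + sqrt(2)*k*x^2/4 + sqrt(2)*x^4/8 - 2*sqrt(2)*x^3/3 + 2*sqrt(2)*x


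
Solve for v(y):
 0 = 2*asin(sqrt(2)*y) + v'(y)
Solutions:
 v(y) = C1 - 2*y*asin(sqrt(2)*y) - sqrt(2)*sqrt(1 - 2*y^2)


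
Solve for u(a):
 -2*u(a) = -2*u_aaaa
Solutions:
 u(a) = C1*exp(-a) + C2*exp(a) + C3*sin(a) + C4*cos(a)


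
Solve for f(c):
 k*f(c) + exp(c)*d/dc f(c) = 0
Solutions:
 f(c) = C1*exp(k*exp(-c))


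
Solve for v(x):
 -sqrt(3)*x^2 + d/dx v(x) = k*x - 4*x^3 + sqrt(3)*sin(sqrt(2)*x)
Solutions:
 v(x) = C1 + k*x^2/2 - x^4 + sqrt(3)*x^3/3 - sqrt(6)*cos(sqrt(2)*x)/2


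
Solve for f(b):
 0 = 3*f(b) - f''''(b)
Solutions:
 f(b) = C1*exp(-3^(1/4)*b) + C2*exp(3^(1/4)*b) + C3*sin(3^(1/4)*b) + C4*cos(3^(1/4)*b)


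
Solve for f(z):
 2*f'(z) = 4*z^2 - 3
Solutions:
 f(z) = C1 + 2*z^3/3 - 3*z/2


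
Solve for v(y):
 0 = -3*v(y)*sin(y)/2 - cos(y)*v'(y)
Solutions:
 v(y) = C1*cos(y)^(3/2)


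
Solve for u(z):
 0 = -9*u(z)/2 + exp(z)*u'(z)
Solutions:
 u(z) = C1*exp(-9*exp(-z)/2)


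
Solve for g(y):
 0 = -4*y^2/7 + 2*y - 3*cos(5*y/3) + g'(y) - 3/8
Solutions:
 g(y) = C1 + 4*y^3/21 - y^2 + 3*y/8 + 9*sin(5*y/3)/5


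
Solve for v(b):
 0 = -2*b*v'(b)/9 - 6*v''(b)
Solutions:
 v(b) = C1 + C2*erf(sqrt(6)*b/18)


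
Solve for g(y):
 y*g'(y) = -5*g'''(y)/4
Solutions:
 g(y) = C1 + Integral(C2*airyai(-10^(2/3)*y/5) + C3*airybi(-10^(2/3)*y/5), y)


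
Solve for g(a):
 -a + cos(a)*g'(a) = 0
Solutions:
 g(a) = C1 + Integral(a/cos(a), a)


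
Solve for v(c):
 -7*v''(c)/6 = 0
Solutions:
 v(c) = C1 + C2*c


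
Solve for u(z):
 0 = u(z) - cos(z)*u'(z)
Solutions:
 u(z) = C1*sqrt(sin(z) + 1)/sqrt(sin(z) - 1)


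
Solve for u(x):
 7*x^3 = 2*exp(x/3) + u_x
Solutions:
 u(x) = C1 + 7*x^4/4 - 6*exp(x/3)


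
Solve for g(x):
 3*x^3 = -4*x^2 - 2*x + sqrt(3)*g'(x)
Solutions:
 g(x) = C1 + sqrt(3)*x^4/4 + 4*sqrt(3)*x^3/9 + sqrt(3)*x^2/3


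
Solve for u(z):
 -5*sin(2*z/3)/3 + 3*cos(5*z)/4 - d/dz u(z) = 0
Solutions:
 u(z) = C1 + 3*sin(5*z)/20 + 5*cos(2*z/3)/2


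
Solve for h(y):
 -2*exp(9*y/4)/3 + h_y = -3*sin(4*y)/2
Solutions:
 h(y) = C1 + 8*exp(9*y/4)/27 + 3*cos(4*y)/8


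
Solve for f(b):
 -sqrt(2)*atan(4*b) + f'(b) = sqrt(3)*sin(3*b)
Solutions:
 f(b) = C1 + sqrt(2)*(b*atan(4*b) - log(16*b^2 + 1)/8) - sqrt(3)*cos(3*b)/3


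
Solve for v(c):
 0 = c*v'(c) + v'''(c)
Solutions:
 v(c) = C1 + Integral(C2*airyai(-c) + C3*airybi(-c), c)


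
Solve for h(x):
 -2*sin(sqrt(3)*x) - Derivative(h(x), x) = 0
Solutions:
 h(x) = C1 + 2*sqrt(3)*cos(sqrt(3)*x)/3


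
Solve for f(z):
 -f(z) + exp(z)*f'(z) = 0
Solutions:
 f(z) = C1*exp(-exp(-z))


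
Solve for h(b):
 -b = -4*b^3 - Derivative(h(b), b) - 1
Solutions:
 h(b) = C1 - b^4 + b^2/2 - b


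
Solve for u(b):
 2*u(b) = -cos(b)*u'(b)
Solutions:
 u(b) = C1*(sin(b) - 1)/(sin(b) + 1)


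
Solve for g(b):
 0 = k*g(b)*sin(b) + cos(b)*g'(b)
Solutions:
 g(b) = C1*exp(k*log(cos(b)))


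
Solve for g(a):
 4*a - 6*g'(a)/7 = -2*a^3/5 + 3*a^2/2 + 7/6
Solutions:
 g(a) = C1 + 7*a^4/60 - 7*a^3/12 + 7*a^2/3 - 49*a/36


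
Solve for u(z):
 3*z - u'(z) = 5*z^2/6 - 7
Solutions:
 u(z) = C1 - 5*z^3/18 + 3*z^2/2 + 7*z


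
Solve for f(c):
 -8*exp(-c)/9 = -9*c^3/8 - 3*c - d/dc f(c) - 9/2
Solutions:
 f(c) = C1 - 9*c^4/32 - 3*c^2/2 - 9*c/2 - 8*exp(-c)/9


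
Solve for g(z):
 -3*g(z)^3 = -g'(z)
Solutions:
 g(z) = -sqrt(2)*sqrt(-1/(C1 + 3*z))/2
 g(z) = sqrt(2)*sqrt(-1/(C1 + 3*z))/2


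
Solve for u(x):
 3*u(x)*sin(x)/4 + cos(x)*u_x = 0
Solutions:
 u(x) = C1*cos(x)^(3/4)


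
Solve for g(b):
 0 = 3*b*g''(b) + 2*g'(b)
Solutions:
 g(b) = C1 + C2*b^(1/3)


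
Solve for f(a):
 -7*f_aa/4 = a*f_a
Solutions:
 f(a) = C1 + C2*erf(sqrt(14)*a/7)


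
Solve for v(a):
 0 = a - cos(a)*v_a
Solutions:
 v(a) = C1 + Integral(a/cos(a), a)


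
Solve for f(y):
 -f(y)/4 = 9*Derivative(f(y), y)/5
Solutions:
 f(y) = C1*exp(-5*y/36)


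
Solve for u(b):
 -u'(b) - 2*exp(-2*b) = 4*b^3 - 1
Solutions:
 u(b) = C1 - b^4 + b + exp(-2*b)


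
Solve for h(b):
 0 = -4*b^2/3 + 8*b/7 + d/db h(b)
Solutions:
 h(b) = C1 + 4*b^3/9 - 4*b^2/7


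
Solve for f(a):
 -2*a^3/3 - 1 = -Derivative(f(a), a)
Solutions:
 f(a) = C1 + a^4/6 + a


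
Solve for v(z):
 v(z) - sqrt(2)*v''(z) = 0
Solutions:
 v(z) = C1*exp(-2^(3/4)*z/2) + C2*exp(2^(3/4)*z/2)


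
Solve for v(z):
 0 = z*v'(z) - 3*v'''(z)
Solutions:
 v(z) = C1 + Integral(C2*airyai(3^(2/3)*z/3) + C3*airybi(3^(2/3)*z/3), z)


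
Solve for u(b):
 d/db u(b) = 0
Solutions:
 u(b) = C1


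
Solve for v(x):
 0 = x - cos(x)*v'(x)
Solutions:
 v(x) = C1 + Integral(x/cos(x), x)


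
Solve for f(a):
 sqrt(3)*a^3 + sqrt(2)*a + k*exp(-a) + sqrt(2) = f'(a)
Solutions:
 f(a) = C1 + sqrt(3)*a^4/4 + sqrt(2)*a^2/2 + sqrt(2)*a - k*exp(-a)


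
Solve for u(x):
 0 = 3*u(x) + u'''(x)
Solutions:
 u(x) = C3*exp(-3^(1/3)*x) + (C1*sin(3^(5/6)*x/2) + C2*cos(3^(5/6)*x/2))*exp(3^(1/3)*x/2)


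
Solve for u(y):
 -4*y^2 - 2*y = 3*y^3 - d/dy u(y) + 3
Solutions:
 u(y) = C1 + 3*y^4/4 + 4*y^3/3 + y^2 + 3*y


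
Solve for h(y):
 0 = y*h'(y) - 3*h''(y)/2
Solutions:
 h(y) = C1 + C2*erfi(sqrt(3)*y/3)


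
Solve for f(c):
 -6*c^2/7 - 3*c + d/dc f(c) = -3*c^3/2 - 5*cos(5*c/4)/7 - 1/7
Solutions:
 f(c) = C1 - 3*c^4/8 + 2*c^3/7 + 3*c^2/2 - c/7 - 4*sin(5*c/4)/7


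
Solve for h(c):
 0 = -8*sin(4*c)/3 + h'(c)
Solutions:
 h(c) = C1 - 2*cos(4*c)/3


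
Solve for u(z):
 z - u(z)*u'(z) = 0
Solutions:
 u(z) = -sqrt(C1 + z^2)
 u(z) = sqrt(C1 + z^2)


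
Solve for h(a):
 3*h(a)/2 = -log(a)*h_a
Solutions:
 h(a) = C1*exp(-3*li(a)/2)


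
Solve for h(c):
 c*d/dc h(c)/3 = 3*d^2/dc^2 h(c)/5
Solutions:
 h(c) = C1 + C2*erfi(sqrt(10)*c/6)


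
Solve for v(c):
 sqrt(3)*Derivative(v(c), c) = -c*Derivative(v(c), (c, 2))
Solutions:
 v(c) = C1 + C2*c^(1 - sqrt(3))


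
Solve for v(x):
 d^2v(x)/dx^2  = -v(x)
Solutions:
 v(x) = C1*sin(x) + C2*cos(x)


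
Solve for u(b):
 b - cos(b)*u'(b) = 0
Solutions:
 u(b) = C1 + Integral(b/cos(b), b)


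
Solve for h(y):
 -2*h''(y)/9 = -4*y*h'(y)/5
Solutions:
 h(y) = C1 + C2*erfi(3*sqrt(5)*y/5)


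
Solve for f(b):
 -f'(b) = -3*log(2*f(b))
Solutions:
 -Integral(1/(log(_y) + log(2)), (_y, f(b)))/3 = C1 - b


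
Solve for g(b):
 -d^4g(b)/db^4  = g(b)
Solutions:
 g(b) = (C1*sin(sqrt(2)*b/2) + C2*cos(sqrt(2)*b/2))*exp(-sqrt(2)*b/2) + (C3*sin(sqrt(2)*b/2) + C4*cos(sqrt(2)*b/2))*exp(sqrt(2)*b/2)


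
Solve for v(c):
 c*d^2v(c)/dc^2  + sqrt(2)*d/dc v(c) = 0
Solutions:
 v(c) = C1 + C2*c^(1 - sqrt(2))


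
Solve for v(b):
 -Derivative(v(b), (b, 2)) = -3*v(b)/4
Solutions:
 v(b) = C1*exp(-sqrt(3)*b/2) + C2*exp(sqrt(3)*b/2)


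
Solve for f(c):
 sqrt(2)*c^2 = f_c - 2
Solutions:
 f(c) = C1 + sqrt(2)*c^3/3 + 2*c


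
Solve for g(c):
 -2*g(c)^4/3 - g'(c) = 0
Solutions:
 g(c) = (-1 - sqrt(3)*I)*(1/(C1 + 2*c))^(1/3)/2
 g(c) = (-1 + sqrt(3)*I)*(1/(C1 + 2*c))^(1/3)/2
 g(c) = (1/(C1 + 2*c))^(1/3)


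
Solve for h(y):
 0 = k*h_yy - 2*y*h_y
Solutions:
 h(y) = C1 + C2*erf(y*sqrt(-1/k))/sqrt(-1/k)


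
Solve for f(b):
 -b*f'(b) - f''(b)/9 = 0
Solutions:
 f(b) = C1 + C2*erf(3*sqrt(2)*b/2)
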